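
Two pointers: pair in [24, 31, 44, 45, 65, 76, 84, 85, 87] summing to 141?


lo=0(24)+hi=8(87)=111
lo=1(31)+hi=8(87)=118
lo=2(44)+hi=8(87)=131
lo=3(45)+hi=8(87)=132
lo=4(65)+hi=8(87)=152
lo=4(65)+hi=7(85)=150
lo=4(65)+hi=6(84)=149
lo=4(65)+hi=5(76)=141

Yes: 65+76=141


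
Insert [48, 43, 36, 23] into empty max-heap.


Insert 48: [48]
Insert 43: [48, 43]
Insert 36: [48, 43, 36]
Insert 23: [48, 43, 36, 23]

Final heap: [48, 43, 36, 23]


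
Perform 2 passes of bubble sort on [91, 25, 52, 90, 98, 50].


Initial: [91, 25, 52, 90, 98, 50]
Pass 1: [25, 52, 90, 91, 50, 98] (4 swaps)
Pass 2: [25, 52, 90, 50, 91, 98] (1 swaps)

After 2 passes: [25, 52, 90, 50, 91, 98]


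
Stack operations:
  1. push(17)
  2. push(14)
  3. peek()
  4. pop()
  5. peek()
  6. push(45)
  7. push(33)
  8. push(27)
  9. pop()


push(17) -> [17]
push(14) -> [17, 14]
peek()->14
pop()->14, [17]
peek()->17
push(45) -> [17, 45]
push(33) -> [17, 45, 33]
push(27) -> [17, 45, 33, 27]
pop()->27, [17, 45, 33]

Final stack: [17, 45, 33]


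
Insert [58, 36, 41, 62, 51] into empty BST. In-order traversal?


Insert 58: root
Insert 36: L from 58
Insert 41: L from 58 -> R from 36
Insert 62: R from 58
Insert 51: L from 58 -> R from 36 -> R from 41

In-order: [36, 41, 51, 58, 62]


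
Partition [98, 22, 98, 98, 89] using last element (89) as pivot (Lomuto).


Pivot: 89
  22 <= 89: swap -> [22, 98, 98, 98, 89]
Place pivot at 1: [22, 89, 98, 98, 98]

Partitioned: [22, 89, 98, 98, 98]


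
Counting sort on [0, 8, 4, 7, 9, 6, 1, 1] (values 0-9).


Input: [0, 8, 4, 7, 9, 6, 1, 1]
Counts: [1, 2, 0, 0, 1, 0, 1, 1, 1, 1]

Sorted: [0, 1, 1, 4, 6, 7, 8, 9]


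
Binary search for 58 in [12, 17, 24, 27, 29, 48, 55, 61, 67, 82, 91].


Step 1: lo=0, hi=10, mid=5, val=48
Step 2: lo=6, hi=10, mid=8, val=67
Step 3: lo=6, hi=7, mid=6, val=55
Step 4: lo=7, hi=7, mid=7, val=61

Not found


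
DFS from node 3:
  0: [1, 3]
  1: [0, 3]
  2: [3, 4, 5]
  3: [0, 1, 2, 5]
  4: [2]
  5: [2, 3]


Visit 3, push [5, 2, 1, 0]
Visit 0, push [1]
Visit 1, push []
Visit 2, push [5, 4]
Visit 4, push []
Visit 5, push []

DFS order: [3, 0, 1, 2, 4, 5]


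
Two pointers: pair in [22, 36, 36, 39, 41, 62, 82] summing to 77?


lo=0(22)+hi=6(82)=104
lo=0(22)+hi=5(62)=84
lo=0(22)+hi=4(41)=63
lo=1(36)+hi=4(41)=77

Yes: 36+41=77


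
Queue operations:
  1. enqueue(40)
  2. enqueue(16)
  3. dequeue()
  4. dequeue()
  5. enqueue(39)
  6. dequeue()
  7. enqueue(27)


enqueue(40) -> [40]
enqueue(16) -> [40, 16]
dequeue()->40, [16]
dequeue()->16, []
enqueue(39) -> [39]
dequeue()->39, []
enqueue(27) -> [27]

Final queue: [27]


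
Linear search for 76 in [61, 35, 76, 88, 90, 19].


i=0: 61!=76
i=1: 35!=76
i=2: 76==76 found!

Found at 2, 3 comps


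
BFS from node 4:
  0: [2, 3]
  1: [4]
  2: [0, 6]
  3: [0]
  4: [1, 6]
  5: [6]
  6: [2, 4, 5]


Visit 4, enqueue [1, 6]
Visit 1, enqueue []
Visit 6, enqueue [2, 5]
Visit 2, enqueue [0]
Visit 5, enqueue []
Visit 0, enqueue [3]
Visit 3, enqueue []

BFS order: [4, 1, 6, 2, 5, 0, 3]


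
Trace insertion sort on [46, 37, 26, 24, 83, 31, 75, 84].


Initial: [46, 37, 26, 24, 83, 31, 75, 84]
Insert 37: [37, 46, 26, 24, 83, 31, 75, 84]
Insert 26: [26, 37, 46, 24, 83, 31, 75, 84]
Insert 24: [24, 26, 37, 46, 83, 31, 75, 84]
Insert 83: [24, 26, 37, 46, 83, 31, 75, 84]
Insert 31: [24, 26, 31, 37, 46, 83, 75, 84]
Insert 75: [24, 26, 31, 37, 46, 75, 83, 84]
Insert 84: [24, 26, 31, 37, 46, 75, 83, 84]

Sorted: [24, 26, 31, 37, 46, 75, 83, 84]


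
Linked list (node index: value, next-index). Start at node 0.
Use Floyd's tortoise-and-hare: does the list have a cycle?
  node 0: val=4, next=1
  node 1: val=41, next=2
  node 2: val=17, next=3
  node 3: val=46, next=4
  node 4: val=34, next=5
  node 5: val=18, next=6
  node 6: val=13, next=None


Floyd's tortoise (slow, +1) and hare (fast, +2):
  init: slow=0, fast=0
  step 1: slow=1, fast=2
  step 2: slow=2, fast=4
  step 3: slow=3, fast=6
  step 4: fast -> None, no cycle

Cycle: no


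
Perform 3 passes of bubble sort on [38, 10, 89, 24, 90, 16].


Initial: [38, 10, 89, 24, 90, 16]
Pass 1: [10, 38, 24, 89, 16, 90] (3 swaps)
Pass 2: [10, 24, 38, 16, 89, 90] (2 swaps)
Pass 3: [10, 24, 16, 38, 89, 90] (1 swaps)

After 3 passes: [10, 24, 16, 38, 89, 90]


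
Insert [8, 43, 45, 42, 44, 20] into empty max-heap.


Insert 8: [8]
Insert 43: [43, 8]
Insert 45: [45, 8, 43]
Insert 42: [45, 42, 43, 8]
Insert 44: [45, 44, 43, 8, 42]
Insert 20: [45, 44, 43, 8, 42, 20]

Final heap: [45, 44, 43, 8, 42, 20]


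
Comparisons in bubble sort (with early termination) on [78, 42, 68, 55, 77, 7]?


Algorithm: bubble sort (with early termination)
Input: [78, 42, 68, 55, 77, 7]
Sorted: [7, 42, 55, 68, 77, 78]

15


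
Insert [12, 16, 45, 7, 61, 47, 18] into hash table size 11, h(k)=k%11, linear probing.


Insert 12: h=1 -> slot 1
Insert 16: h=5 -> slot 5
Insert 45: h=1, 1 probes -> slot 2
Insert 7: h=7 -> slot 7
Insert 61: h=6 -> slot 6
Insert 47: h=3 -> slot 3
Insert 18: h=7, 1 probes -> slot 8

Table: [None, 12, 45, 47, None, 16, 61, 7, 18, None, None]


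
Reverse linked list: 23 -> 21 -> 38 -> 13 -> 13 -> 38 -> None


Step 1: curr=23, set curr.next=prev(None) | reversed so far: 23
Step 2: curr=21, set curr.next=prev(23) | reversed so far: 21 -> 23
Step 3: curr=38, set curr.next=prev(21) | reversed so far: 38 -> 21 -> 23
Step 4: curr=13, set curr.next=prev(38) | reversed so far: 13 -> 38 -> 21 -> 23
Step 5: curr=13, set curr.next=prev(13) | reversed so far: 13 -> 13 -> 38 -> 21 -> 23
Step 6: curr=38, set curr.next=prev(13) | reversed so far: 38 -> 13 -> 13 -> 38 -> 21 -> 23

38 -> 13 -> 13 -> 38 -> 21 -> 23 -> None


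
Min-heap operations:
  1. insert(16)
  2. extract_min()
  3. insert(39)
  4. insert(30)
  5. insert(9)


insert(16) -> [16]
extract_min()->16, []
insert(39) -> [39]
insert(30) -> [30, 39]
insert(9) -> [9, 39, 30]

Final heap: [9, 39, 30]


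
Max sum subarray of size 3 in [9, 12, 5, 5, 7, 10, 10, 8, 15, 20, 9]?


[0:3]: 26
[1:4]: 22
[2:5]: 17
[3:6]: 22
[4:7]: 27
[5:8]: 28
[6:9]: 33
[7:10]: 43
[8:11]: 44

Max: 44 at [8:11]


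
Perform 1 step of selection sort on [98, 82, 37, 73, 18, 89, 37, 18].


Initial: [98, 82, 37, 73, 18, 89, 37, 18]
Step 1: min=18 at 4
  Swap: [18, 82, 37, 73, 98, 89, 37, 18]

After 1 step: [18, 82, 37, 73, 98, 89, 37, 18]


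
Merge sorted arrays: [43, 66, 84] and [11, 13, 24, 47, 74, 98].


Take 11 from B
Take 13 from B
Take 24 from B
Take 43 from A
Take 47 from B
Take 66 from A
Take 74 from B
Take 84 from A

Merged: [11, 13, 24, 43, 47, 66, 74, 84, 98]


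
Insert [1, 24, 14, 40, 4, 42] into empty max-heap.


Insert 1: [1]
Insert 24: [24, 1]
Insert 14: [24, 1, 14]
Insert 40: [40, 24, 14, 1]
Insert 4: [40, 24, 14, 1, 4]
Insert 42: [42, 24, 40, 1, 4, 14]

Final heap: [42, 24, 40, 1, 4, 14]


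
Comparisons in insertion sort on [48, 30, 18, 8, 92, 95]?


Algorithm: insertion sort
Input: [48, 30, 18, 8, 92, 95]
Sorted: [8, 18, 30, 48, 92, 95]

8


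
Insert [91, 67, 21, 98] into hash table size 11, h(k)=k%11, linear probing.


Insert 91: h=3 -> slot 3
Insert 67: h=1 -> slot 1
Insert 21: h=10 -> slot 10
Insert 98: h=10, 1 probes -> slot 0

Table: [98, 67, None, 91, None, None, None, None, None, None, 21]


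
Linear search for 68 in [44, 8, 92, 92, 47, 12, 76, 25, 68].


i=0: 44!=68
i=1: 8!=68
i=2: 92!=68
i=3: 92!=68
i=4: 47!=68
i=5: 12!=68
i=6: 76!=68
i=7: 25!=68
i=8: 68==68 found!

Found at 8, 9 comps


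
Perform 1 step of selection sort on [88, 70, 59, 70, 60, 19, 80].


Initial: [88, 70, 59, 70, 60, 19, 80]
Step 1: min=19 at 5
  Swap: [19, 70, 59, 70, 60, 88, 80]

After 1 step: [19, 70, 59, 70, 60, 88, 80]


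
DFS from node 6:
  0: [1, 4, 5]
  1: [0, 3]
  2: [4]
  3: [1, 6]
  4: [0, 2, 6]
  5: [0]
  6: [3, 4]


Visit 6, push [4, 3]
Visit 3, push [1]
Visit 1, push [0]
Visit 0, push [5, 4]
Visit 4, push [2]
Visit 2, push []
Visit 5, push []

DFS order: [6, 3, 1, 0, 4, 2, 5]


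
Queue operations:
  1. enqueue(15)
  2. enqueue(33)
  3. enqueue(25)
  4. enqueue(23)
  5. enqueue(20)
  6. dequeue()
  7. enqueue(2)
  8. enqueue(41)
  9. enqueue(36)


enqueue(15) -> [15]
enqueue(33) -> [15, 33]
enqueue(25) -> [15, 33, 25]
enqueue(23) -> [15, 33, 25, 23]
enqueue(20) -> [15, 33, 25, 23, 20]
dequeue()->15, [33, 25, 23, 20]
enqueue(2) -> [33, 25, 23, 20, 2]
enqueue(41) -> [33, 25, 23, 20, 2, 41]
enqueue(36) -> [33, 25, 23, 20, 2, 41, 36]

Final queue: [33, 25, 23, 20, 2, 41, 36]


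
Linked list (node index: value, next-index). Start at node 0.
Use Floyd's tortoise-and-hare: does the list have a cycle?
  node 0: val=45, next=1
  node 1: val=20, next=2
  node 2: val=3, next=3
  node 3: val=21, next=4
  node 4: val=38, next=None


Floyd's tortoise (slow, +1) and hare (fast, +2):
  init: slow=0, fast=0
  step 1: slow=1, fast=2
  step 2: slow=2, fast=4
  step 3: fast -> None, no cycle

Cycle: no


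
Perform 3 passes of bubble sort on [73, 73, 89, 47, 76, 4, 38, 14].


Initial: [73, 73, 89, 47, 76, 4, 38, 14]
Pass 1: [73, 73, 47, 76, 4, 38, 14, 89] (5 swaps)
Pass 2: [73, 47, 73, 4, 38, 14, 76, 89] (4 swaps)
Pass 3: [47, 73, 4, 38, 14, 73, 76, 89] (4 swaps)

After 3 passes: [47, 73, 4, 38, 14, 73, 76, 89]


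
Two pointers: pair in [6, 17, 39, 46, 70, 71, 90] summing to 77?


lo=0(6)+hi=6(90)=96
lo=0(6)+hi=5(71)=77

Yes: 6+71=77


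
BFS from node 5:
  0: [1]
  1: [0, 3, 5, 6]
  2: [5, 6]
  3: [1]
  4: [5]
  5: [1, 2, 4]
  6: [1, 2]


Visit 5, enqueue [1, 2, 4]
Visit 1, enqueue [0, 3, 6]
Visit 2, enqueue []
Visit 4, enqueue []
Visit 0, enqueue []
Visit 3, enqueue []
Visit 6, enqueue []

BFS order: [5, 1, 2, 4, 0, 3, 6]


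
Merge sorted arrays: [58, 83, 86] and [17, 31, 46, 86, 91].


Take 17 from B
Take 31 from B
Take 46 from B
Take 58 from A
Take 83 from A
Take 86 from A

Merged: [17, 31, 46, 58, 83, 86, 86, 91]


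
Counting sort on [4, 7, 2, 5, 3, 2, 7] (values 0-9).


Input: [4, 7, 2, 5, 3, 2, 7]
Counts: [0, 0, 2, 1, 1, 1, 0, 2, 0, 0]

Sorted: [2, 2, 3, 4, 5, 7, 7]


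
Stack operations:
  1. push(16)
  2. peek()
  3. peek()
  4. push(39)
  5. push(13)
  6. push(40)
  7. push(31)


push(16) -> [16]
peek()->16
peek()->16
push(39) -> [16, 39]
push(13) -> [16, 39, 13]
push(40) -> [16, 39, 13, 40]
push(31) -> [16, 39, 13, 40, 31]

Final stack: [16, 39, 13, 40, 31]


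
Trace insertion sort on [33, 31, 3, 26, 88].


Initial: [33, 31, 3, 26, 88]
Insert 31: [31, 33, 3, 26, 88]
Insert 3: [3, 31, 33, 26, 88]
Insert 26: [3, 26, 31, 33, 88]
Insert 88: [3, 26, 31, 33, 88]

Sorted: [3, 26, 31, 33, 88]


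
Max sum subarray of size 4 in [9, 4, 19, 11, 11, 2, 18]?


[0:4]: 43
[1:5]: 45
[2:6]: 43
[3:7]: 42

Max: 45 at [1:5]


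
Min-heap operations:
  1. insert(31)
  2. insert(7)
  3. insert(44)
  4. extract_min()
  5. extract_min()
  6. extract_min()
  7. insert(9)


insert(31) -> [31]
insert(7) -> [7, 31]
insert(44) -> [7, 31, 44]
extract_min()->7, [31, 44]
extract_min()->31, [44]
extract_min()->44, []
insert(9) -> [9]

Final heap: [9]


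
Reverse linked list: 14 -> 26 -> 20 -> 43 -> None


Step 1: curr=14, set curr.next=prev(None) | reversed so far: 14
Step 2: curr=26, set curr.next=prev(14) | reversed so far: 26 -> 14
Step 3: curr=20, set curr.next=prev(26) | reversed so far: 20 -> 26 -> 14
Step 4: curr=43, set curr.next=prev(20) | reversed so far: 43 -> 20 -> 26 -> 14

43 -> 20 -> 26 -> 14 -> None


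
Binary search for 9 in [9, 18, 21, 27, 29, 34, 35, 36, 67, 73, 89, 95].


Step 1: lo=0, hi=11, mid=5, val=34
Step 2: lo=0, hi=4, mid=2, val=21
Step 3: lo=0, hi=1, mid=0, val=9

Found at index 0


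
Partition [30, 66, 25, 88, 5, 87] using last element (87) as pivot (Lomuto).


Pivot: 87
  30 <= 87: advance i (no swap)
  66 <= 87: advance i (no swap)
  25 <= 87: advance i (no swap)
  5 <= 87: swap -> [30, 66, 25, 5, 88, 87]
Place pivot at 4: [30, 66, 25, 5, 87, 88]

Partitioned: [30, 66, 25, 5, 87, 88]


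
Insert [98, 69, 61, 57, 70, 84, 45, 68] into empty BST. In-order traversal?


Insert 98: root
Insert 69: L from 98
Insert 61: L from 98 -> L from 69
Insert 57: L from 98 -> L from 69 -> L from 61
Insert 70: L from 98 -> R from 69
Insert 84: L from 98 -> R from 69 -> R from 70
Insert 45: L from 98 -> L from 69 -> L from 61 -> L from 57
Insert 68: L from 98 -> L from 69 -> R from 61

In-order: [45, 57, 61, 68, 69, 70, 84, 98]


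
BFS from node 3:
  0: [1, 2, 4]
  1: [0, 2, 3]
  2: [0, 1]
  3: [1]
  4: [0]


Visit 3, enqueue [1]
Visit 1, enqueue [0, 2]
Visit 0, enqueue [4]
Visit 2, enqueue []
Visit 4, enqueue []

BFS order: [3, 1, 0, 2, 4]


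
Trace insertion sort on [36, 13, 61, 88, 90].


Initial: [36, 13, 61, 88, 90]
Insert 13: [13, 36, 61, 88, 90]
Insert 61: [13, 36, 61, 88, 90]
Insert 88: [13, 36, 61, 88, 90]
Insert 90: [13, 36, 61, 88, 90]

Sorted: [13, 36, 61, 88, 90]


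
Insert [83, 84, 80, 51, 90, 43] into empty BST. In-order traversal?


Insert 83: root
Insert 84: R from 83
Insert 80: L from 83
Insert 51: L from 83 -> L from 80
Insert 90: R from 83 -> R from 84
Insert 43: L from 83 -> L from 80 -> L from 51

In-order: [43, 51, 80, 83, 84, 90]


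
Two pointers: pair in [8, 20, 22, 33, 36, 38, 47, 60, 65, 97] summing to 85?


lo=0(8)+hi=9(97)=105
lo=0(8)+hi=8(65)=73
lo=1(20)+hi=8(65)=85

Yes: 20+65=85


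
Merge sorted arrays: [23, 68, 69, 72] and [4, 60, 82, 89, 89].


Take 4 from B
Take 23 from A
Take 60 from B
Take 68 from A
Take 69 from A
Take 72 from A

Merged: [4, 23, 60, 68, 69, 72, 82, 89, 89]


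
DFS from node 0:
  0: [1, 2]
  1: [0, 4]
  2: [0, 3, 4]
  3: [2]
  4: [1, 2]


Visit 0, push [2, 1]
Visit 1, push [4]
Visit 4, push [2]
Visit 2, push [3]
Visit 3, push []

DFS order: [0, 1, 4, 2, 3]


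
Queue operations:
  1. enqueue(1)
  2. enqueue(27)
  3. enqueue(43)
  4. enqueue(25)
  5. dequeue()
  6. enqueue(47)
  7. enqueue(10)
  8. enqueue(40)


enqueue(1) -> [1]
enqueue(27) -> [1, 27]
enqueue(43) -> [1, 27, 43]
enqueue(25) -> [1, 27, 43, 25]
dequeue()->1, [27, 43, 25]
enqueue(47) -> [27, 43, 25, 47]
enqueue(10) -> [27, 43, 25, 47, 10]
enqueue(40) -> [27, 43, 25, 47, 10, 40]

Final queue: [27, 43, 25, 47, 10, 40]


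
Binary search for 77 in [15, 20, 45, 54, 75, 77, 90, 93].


Step 1: lo=0, hi=7, mid=3, val=54
Step 2: lo=4, hi=7, mid=5, val=77

Found at index 5


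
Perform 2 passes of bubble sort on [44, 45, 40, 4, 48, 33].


Initial: [44, 45, 40, 4, 48, 33]
Pass 1: [44, 40, 4, 45, 33, 48] (3 swaps)
Pass 2: [40, 4, 44, 33, 45, 48] (3 swaps)

After 2 passes: [40, 4, 44, 33, 45, 48]


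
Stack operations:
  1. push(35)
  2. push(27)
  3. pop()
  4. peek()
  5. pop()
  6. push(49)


push(35) -> [35]
push(27) -> [35, 27]
pop()->27, [35]
peek()->35
pop()->35, []
push(49) -> [49]

Final stack: [49]


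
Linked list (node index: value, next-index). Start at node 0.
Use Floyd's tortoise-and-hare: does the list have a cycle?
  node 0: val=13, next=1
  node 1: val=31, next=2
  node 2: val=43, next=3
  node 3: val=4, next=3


Floyd's tortoise (slow, +1) and hare (fast, +2):
  init: slow=0, fast=0
  step 1: slow=1, fast=2
  step 2: slow=2, fast=3
  step 3: slow=3, fast=3
  slow == fast at node 3: cycle detected

Cycle: yes


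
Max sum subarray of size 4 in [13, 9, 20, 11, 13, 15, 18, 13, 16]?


[0:4]: 53
[1:5]: 53
[2:6]: 59
[3:7]: 57
[4:8]: 59
[5:9]: 62

Max: 62 at [5:9]


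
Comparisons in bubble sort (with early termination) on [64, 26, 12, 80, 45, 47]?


Algorithm: bubble sort (with early termination)
Input: [64, 26, 12, 80, 45, 47]
Sorted: [12, 26, 45, 47, 64, 80]

12


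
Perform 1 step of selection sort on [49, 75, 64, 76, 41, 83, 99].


Initial: [49, 75, 64, 76, 41, 83, 99]
Step 1: min=41 at 4
  Swap: [41, 75, 64, 76, 49, 83, 99]

After 1 step: [41, 75, 64, 76, 49, 83, 99]


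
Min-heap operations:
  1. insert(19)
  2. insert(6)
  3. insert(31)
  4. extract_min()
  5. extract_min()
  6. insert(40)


insert(19) -> [19]
insert(6) -> [6, 19]
insert(31) -> [6, 19, 31]
extract_min()->6, [19, 31]
extract_min()->19, [31]
insert(40) -> [31, 40]

Final heap: [31, 40]


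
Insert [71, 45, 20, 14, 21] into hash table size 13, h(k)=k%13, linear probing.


Insert 71: h=6 -> slot 6
Insert 45: h=6, 1 probes -> slot 7
Insert 20: h=7, 1 probes -> slot 8
Insert 14: h=1 -> slot 1
Insert 21: h=8, 1 probes -> slot 9

Table: [None, 14, None, None, None, None, 71, 45, 20, 21, None, None, None]


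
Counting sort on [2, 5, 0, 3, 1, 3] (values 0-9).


Input: [2, 5, 0, 3, 1, 3]
Counts: [1, 1, 1, 2, 0, 1, 0, 0, 0, 0]

Sorted: [0, 1, 2, 3, 3, 5]


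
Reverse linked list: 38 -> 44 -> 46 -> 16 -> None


Step 1: curr=38, set curr.next=prev(None) | reversed so far: 38
Step 2: curr=44, set curr.next=prev(38) | reversed so far: 44 -> 38
Step 3: curr=46, set curr.next=prev(44) | reversed so far: 46 -> 44 -> 38
Step 4: curr=16, set curr.next=prev(46) | reversed so far: 16 -> 46 -> 44 -> 38

16 -> 46 -> 44 -> 38 -> None


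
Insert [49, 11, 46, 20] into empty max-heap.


Insert 49: [49]
Insert 11: [49, 11]
Insert 46: [49, 11, 46]
Insert 20: [49, 20, 46, 11]

Final heap: [49, 20, 46, 11]


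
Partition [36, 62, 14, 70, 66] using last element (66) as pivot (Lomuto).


Pivot: 66
  36 <= 66: advance i (no swap)
  62 <= 66: advance i (no swap)
  14 <= 66: advance i (no swap)
Place pivot at 3: [36, 62, 14, 66, 70]

Partitioned: [36, 62, 14, 66, 70]


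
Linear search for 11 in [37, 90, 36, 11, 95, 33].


i=0: 37!=11
i=1: 90!=11
i=2: 36!=11
i=3: 11==11 found!

Found at 3, 4 comps


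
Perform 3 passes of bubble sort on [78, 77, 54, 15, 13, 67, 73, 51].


Initial: [78, 77, 54, 15, 13, 67, 73, 51]
Pass 1: [77, 54, 15, 13, 67, 73, 51, 78] (7 swaps)
Pass 2: [54, 15, 13, 67, 73, 51, 77, 78] (6 swaps)
Pass 3: [15, 13, 54, 67, 51, 73, 77, 78] (3 swaps)

After 3 passes: [15, 13, 54, 67, 51, 73, 77, 78]


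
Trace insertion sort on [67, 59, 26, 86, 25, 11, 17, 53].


Initial: [67, 59, 26, 86, 25, 11, 17, 53]
Insert 59: [59, 67, 26, 86, 25, 11, 17, 53]
Insert 26: [26, 59, 67, 86, 25, 11, 17, 53]
Insert 86: [26, 59, 67, 86, 25, 11, 17, 53]
Insert 25: [25, 26, 59, 67, 86, 11, 17, 53]
Insert 11: [11, 25, 26, 59, 67, 86, 17, 53]
Insert 17: [11, 17, 25, 26, 59, 67, 86, 53]
Insert 53: [11, 17, 25, 26, 53, 59, 67, 86]

Sorted: [11, 17, 25, 26, 53, 59, 67, 86]


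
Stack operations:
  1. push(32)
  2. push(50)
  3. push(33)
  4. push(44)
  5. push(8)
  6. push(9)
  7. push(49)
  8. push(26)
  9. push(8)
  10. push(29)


push(32) -> [32]
push(50) -> [32, 50]
push(33) -> [32, 50, 33]
push(44) -> [32, 50, 33, 44]
push(8) -> [32, 50, 33, 44, 8]
push(9) -> [32, 50, 33, 44, 8, 9]
push(49) -> [32, 50, 33, 44, 8, 9, 49]
push(26) -> [32, 50, 33, 44, 8, 9, 49, 26]
push(8) -> [32, 50, 33, 44, 8, 9, 49, 26, 8]
push(29) -> [32, 50, 33, 44, 8, 9, 49, 26, 8, 29]

Final stack: [32, 50, 33, 44, 8, 9, 49, 26, 8, 29]


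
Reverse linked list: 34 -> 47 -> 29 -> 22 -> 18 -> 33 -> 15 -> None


Step 1: curr=34, set curr.next=prev(None) | reversed so far: 34
Step 2: curr=47, set curr.next=prev(34) | reversed so far: 47 -> 34
Step 3: curr=29, set curr.next=prev(47) | reversed so far: 29 -> 47 -> 34
Step 4: curr=22, set curr.next=prev(29) | reversed so far: 22 -> 29 -> 47 -> 34
Step 5: curr=18, set curr.next=prev(22) | reversed so far: 18 -> 22 -> 29 -> 47 -> 34
Step 6: curr=33, set curr.next=prev(18) | reversed so far: 33 -> 18 -> 22 -> 29 -> 47 -> 34
Step 7: curr=15, set curr.next=prev(33) | reversed so far: 15 -> 33 -> 18 -> 22 -> 29 -> 47 -> 34

15 -> 33 -> 18 -> 22 -> 29 -> 47 -> 34 -> None


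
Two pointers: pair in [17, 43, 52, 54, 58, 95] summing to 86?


lo=0(17)+hi=5(95)=112
lo=0(17)+hi=4(58)=75
lo=1(43)+hi=4(58)=101
lo=1(43)+hi=3(54)=97
lo=1(43)+hi=2(52)=95

No pair found


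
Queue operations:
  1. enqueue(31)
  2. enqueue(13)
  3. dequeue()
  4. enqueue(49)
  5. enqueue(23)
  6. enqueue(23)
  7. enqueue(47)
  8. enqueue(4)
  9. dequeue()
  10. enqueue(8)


enqueue(31) -> [31]
enqueue(13) -> [31, 13]
dequeue()->31, [13]
enqueue(49) -> [13, 49]
enqueue(23) -> [13, 49, 23]
enqueue(23) -> [13, 49, 23, 23]
enqueue(47) -> [13, 49, 23, 23, 47]
enqueue(4) -> [13, 49, 23, 23, 47, 4]
dequeue()->13, [49, 23, 23, 47, 4]
enqueue(8) -> [49, 23, 23, 47, 4, 8]

Final queue: [49, 23, 23, 47, 4, 8]


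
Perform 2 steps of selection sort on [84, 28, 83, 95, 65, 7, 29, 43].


Initial: [84, 28, 83, 95, 65, 7, 29, 43]
Step 1: min=7 at 5
  Swap: [7, 28, 83, 95, 65, 84, 29, 43]
Step 2: min=28 at 1
  Swap: [7, 28, 83, 95, 65, 84, 29, 43]

After 2 steps: [7, 28, 83, 95, 65, 84, 29, 43]


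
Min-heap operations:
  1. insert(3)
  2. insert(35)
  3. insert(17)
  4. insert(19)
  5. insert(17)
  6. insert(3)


insert(3) -> [3]
insert(35) -> [3, 35]
insert(17) -> [3, 35, 17]
insert(19) -> [3, 19, 17, 35]
insert(17) -> [3, 17, 17, 35, 19]
insert(3) -> [3, 17, 3, 35, 19, 17]

Final heap: [3, 17, 3, 35, 19, 17]


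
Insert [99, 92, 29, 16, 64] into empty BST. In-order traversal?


Insert 99: root
Insert 92: L from 99
Insert 29: L from 99 -> L from 92
Insert 16: L from 99 -> L from 92 -> L from 29
Insert 64: L from 99 -> L from 92 -> R from 29

In-order: [16, 29, 64, 92, 99]


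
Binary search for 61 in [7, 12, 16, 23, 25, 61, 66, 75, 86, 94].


Step 1: lo=0, hi=9, mid=4, val=25
Step 2: lo=5, hi=9, mid=7, val=75
Step 3: lo=5, hi=6, mid=5, val=61

Found at index 5


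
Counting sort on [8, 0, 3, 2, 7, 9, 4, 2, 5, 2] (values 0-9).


Input: [8, 0, 3, 2, 7, 9, 4, 2, 5, 2]
Counts: [1, 0, 3, 1, 1, 1, 0, 1, 1, 1]

Sorted: [0, 2, 2, 2, 3, 4, 5, 7, 8, 9]


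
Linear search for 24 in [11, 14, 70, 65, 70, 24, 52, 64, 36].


i=0: 11!=24
i=1: 14!=24
i=2: 70!=24
i=3: 65!=24
i=4: 70!=24
i=5: 24==24 found!

Found at 5, 6 comps


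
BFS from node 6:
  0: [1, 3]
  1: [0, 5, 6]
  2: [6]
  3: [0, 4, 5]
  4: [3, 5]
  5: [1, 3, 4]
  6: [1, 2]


Visit 6, enqueue [1, 2]
Visit 1, enqueue [0, 5]
Visit 2, enqueue []
Visit 0, enqueue [3]
Visit 5, enqueue [4]
Visit 3, enqueue []
Visit 4, enqueue []

BFS order: [6, 1, 2, 0, 5, 3, 4]


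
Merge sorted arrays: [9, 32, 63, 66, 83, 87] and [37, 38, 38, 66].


Take 9 from A
Take 32 from A
Take 37 from B
Take 38 from B
Take 38 from B
Take 63 from A
Take 66 from A
Take 66 from B

Merged: [9, 32, 37, 38, 38, 63, 66, 66, 83, 87]


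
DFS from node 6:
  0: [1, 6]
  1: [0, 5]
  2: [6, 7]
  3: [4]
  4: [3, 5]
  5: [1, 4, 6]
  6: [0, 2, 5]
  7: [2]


Visit 6, push [5, 2, 0]
Visit 0, push [1]
Visit 1, push [5]
Visit 5, push [4]
Visit 4, push [3]
Visit 3, push []
Visit 2, push [7]
Visit 7, push []

DFS order: [6, 0, 1, 5, 4, 3, 2, 7]


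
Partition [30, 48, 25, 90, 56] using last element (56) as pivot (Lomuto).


Pivot: 56
  30 <= 56: advance i (no swap)
  48 <= 56: advance i (no swap)
  25 <= 56: advance i (no swap)
Place pivot at 3: [30, 48, 25, 56, 90]

Partitioned: [30, 48, 25, 56, 90]


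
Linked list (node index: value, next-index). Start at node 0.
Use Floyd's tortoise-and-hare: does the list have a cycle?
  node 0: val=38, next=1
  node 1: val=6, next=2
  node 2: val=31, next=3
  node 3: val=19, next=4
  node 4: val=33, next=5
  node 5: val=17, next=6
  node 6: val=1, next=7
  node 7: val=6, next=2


Floyd's tortoise (slow, +1) and hare (fast, +2):
  init: slow=0, fast=0
  step 1: slow=1, fast=2
  step 2: slow=2, fast=4
  step 3: slow=3, fast=6
  step 4: slow=4, fast=2
  step 5: slow=5, fast=4
  step 6: slow=6, fast=6
  slow == fast at node 6: cycle detected

Cycle: yes


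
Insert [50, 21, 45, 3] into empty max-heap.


Insert 50: [50]
Insert 21: [50, 21]
Insert 45: [50, 21, 45]
Insert 3: [50, 21, 45, 3]

Final heap: [50, 21, 45, 3]


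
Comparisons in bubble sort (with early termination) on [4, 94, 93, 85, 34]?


Algorithm: bubble sort (with early termination)
Input: [4, 94, 93, 85, 34]
Sorted: [4, 34, 85, 93, 94]

10


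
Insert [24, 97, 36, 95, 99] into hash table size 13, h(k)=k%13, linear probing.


Insert 24: h=11 -> slot 11
Insert 97: h=6 -> slot 6
Insert 36: h=10 -> slot 10
Insert 95: h=4 -> slot 4
Insert 99: h=8 -> slot 8

Table: [None, None, None, None, 95, None, 97, None, 99, None, 36, 24, None]


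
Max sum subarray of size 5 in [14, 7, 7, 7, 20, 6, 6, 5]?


[0:5]: 55
[1:6]: 47
[2:7]: 46
[3:8]: 44

Max: 55 at [0:5]


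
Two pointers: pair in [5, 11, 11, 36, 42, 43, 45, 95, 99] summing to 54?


lo=0(5)+hi=8(99)=104
lo=0(5)+hi=7(95)=100
lo=0(5)+hi=6(45)=50
lo=1(11)+hi=6(45)=56
lo=1(11)+hi=5(43)=54

Yes: 11+43=54


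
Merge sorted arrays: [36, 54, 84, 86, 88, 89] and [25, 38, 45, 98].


Take 25 from B
Take 36 from A
Take 38 from B
Take 45 from B
Take 54 from A
Take 84 from A
Take 86 from A
Take 88 from A
Take 89 from A

Merged: [25, 36, 38, 45, 54, 84, 86, 88, 89, 98]


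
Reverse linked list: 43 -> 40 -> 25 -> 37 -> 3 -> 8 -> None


Step 1: curr=43, set curr.next=prev(None) | reversed so far: 43
Step 2: curr=40, set curr.next=prev(43) | reversed so far: 40 -> 43
Step 3: curr=25, set curr.next=prev(40) | reversed so far: 25 -> 40 -> 43
Step 4: curr=37, set curr.next=prev(25) | reversed so far: 37 -> 25 -> 40 -> 43
Step 5: curr=3, set curr.next=prev(37) | reversed so far: 3 -> 37 -> 25 -> 40 -> 43
Step 6: curr=8, set curr.next=prev(3) | reversed so far: 8 -> 3 -> 37 -> 25 -> 40 -> 43

8 -> 3 -> 37 -> 25 -> 40 -> 43 -> None


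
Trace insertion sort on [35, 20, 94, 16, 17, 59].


Initial: [35, 20, 94, 16, 17, 59]
Insert 20: [20, 35, 94, 16, 17, 59]
Insert 94: [20, 35, 94, 16, 17, 59]
Insert 16: [16, 20, 35, 94, 17, 59]
Insert 17: [16, 17, 20, 35, 94, 59]
Insert 59: [16, 17, 20, 35, 59, 94]

Sorted: [16, 17, 20, 35, 59, 94]


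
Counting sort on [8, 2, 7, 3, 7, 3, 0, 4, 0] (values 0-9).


Input: [8, 2, 7, 3, 7, 3, 0, 4, 0]
Counts: [2, 0, 1, 2, 1, 0, 0, 2, 1, 0]

Sorted: [0, 0, 2, 3, 3, 4, 7, 7, 8]


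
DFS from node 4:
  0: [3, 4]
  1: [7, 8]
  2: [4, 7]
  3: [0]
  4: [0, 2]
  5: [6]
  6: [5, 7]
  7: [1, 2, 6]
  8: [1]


Visit 4, push [2, 0]
Visit 0, push [3]
Visit 3, push []
Visit 2, push [7]
Visit 7, push [6, 1]
Visit 1, push [8]
Visit 8, push []
Visit 6, push [5]
Visit 5, push []

DFS order: [4, 0, 3, 2, 7, 1, 8, 6, 5]


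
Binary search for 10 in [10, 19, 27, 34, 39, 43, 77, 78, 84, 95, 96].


Step 1: lo=0, hi=10, mid=5, val=43
Step 2: lo=0, hi=4, mid=2, val=27
Step 3: lo=0, hi=1, mid=0, val=10

Found at index 0


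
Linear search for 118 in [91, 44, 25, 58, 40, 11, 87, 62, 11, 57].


i=0: 91!=118
i=1: 44!=118
i=2: 25!=118
i=3: 58!=118
i=4: 40!=118
i=5: 11!=118
i=6: 87!=118
i=7: 62!=118
i=8: 11!=118
i=9: 57!=118

Not found, 10 comps


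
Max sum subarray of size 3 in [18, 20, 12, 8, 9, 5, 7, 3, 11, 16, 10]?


[0:3]: 50
[1:4]: 40
[2:5]: 29
[3:6]: 22
[4:7]: 21
[5:8]: 15
[6:9]: 21
[7:10]: 30
[8:11]: 37

Max: 50 at [0:3]


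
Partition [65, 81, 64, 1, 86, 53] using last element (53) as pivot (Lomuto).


Pivot: 53
  1 <= 53: swap -> [1, 81, 64, 65, 86, 53]
Place pivot at 1: [1, 53, 64, 65, 86, 81]

Partitioned: [1, 53, 64, 65, 86, 81]


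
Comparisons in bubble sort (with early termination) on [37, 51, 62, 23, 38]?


Algorithm: bubble sort (with early termination)
Input: [37, 51, 62, 23, 38]
Sorted: [23, 37, 38, 51, 62]

10


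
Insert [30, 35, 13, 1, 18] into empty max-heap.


Insert 30: [30]
Insert 35: [35, 30]
Insert 13: [35, 30, 13]
Insert 1: [35, 30, 13, 1]
Insert 18: [35, 30, 13, 1, 18]

Final heap: [35, 30, 13, 1, 18]


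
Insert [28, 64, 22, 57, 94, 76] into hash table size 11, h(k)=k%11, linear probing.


Insert 28: h=6 -> slot 6
Insert 64: h=9 -> slot 9
Insert 22: h=0 -> slot 0
Insert 57: h=2 -> slot 2
Insert 94: h=6, 1 probes -> slot 7
Insert 76: h=10 -> slot 10

Table: [22, None, 57, None, None, None, 28, 94, None, 64, 76]


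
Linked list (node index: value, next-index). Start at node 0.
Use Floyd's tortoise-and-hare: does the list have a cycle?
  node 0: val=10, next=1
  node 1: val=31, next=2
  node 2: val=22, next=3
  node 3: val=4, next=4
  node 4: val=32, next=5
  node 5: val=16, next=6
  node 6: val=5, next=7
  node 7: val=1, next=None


Floyd's tortoise (slow, +1) and hare (fast, +2):
  init: slow=0, fast=0
  step 1: slow=1, fast=2
  step 2: slow=2, fast=4
  step 3: slow=3, fast=6
  step 4: fast 6->7->None, no cycle

Cycle: no


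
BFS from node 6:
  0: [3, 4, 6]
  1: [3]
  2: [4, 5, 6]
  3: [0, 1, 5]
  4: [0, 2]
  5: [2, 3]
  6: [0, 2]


Visit 6, enqueue [0, 2]
Visit 0, enqueue [3, 4]
Visit 2, enqueue [5]
Visit 3, enqueue [1]
Visit 4, enqueue []
Visit 5, enqueue []
Visit 1, enqueue []

BFS order: [6, 0, 2, 3, 4, 5, 1]


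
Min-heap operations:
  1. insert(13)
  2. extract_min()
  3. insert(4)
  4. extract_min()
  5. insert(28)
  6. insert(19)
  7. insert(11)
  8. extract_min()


insert(13) -> [13]
extract_min()->13, []
insert(4) -> [4]
extract_min()->4, []
insert(28) -> [28]
insert(19) -> [19, 28]
insert(11) -> [11, 28, 19]
extract_min()->11, [19, 28]

Final heap: [19, 28]


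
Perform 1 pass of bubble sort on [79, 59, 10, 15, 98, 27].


Initial: [79, 59, 10, 15, 98, 27]
Pass 1: [59, 10, 15, 79, 27, 98] (4 swaps)

After 1 pass: [59, 10, 15, 79, 27, 98]


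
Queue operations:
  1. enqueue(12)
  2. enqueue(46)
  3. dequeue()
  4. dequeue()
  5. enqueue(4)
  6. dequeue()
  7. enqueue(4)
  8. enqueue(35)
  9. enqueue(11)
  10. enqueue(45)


enqueue(12) -> [12]
enqueue(46) -> [12, 46]
dequeue()->12, [46]
dequeue()->46, []
enqueue(4) -> [4]
dequeue()->4, []
enqueue(4) -> [4]
enqueue(35) -> [4, 35]
enqueue(11) -> [4, 35, 11]
enqueue(45) -> [4, 35, 11, 45]

Final queue: [4, 35, 11, 45]


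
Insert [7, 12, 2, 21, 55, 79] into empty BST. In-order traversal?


Insert 7: root
Insert 12: R from 7
Insert 2: L from 7
Insert 21: R from 7 -> R from 12
Insert 55: R from 7 -> R from 12 -> R from 21
Insert 79: R from 7 -> R from 12 -> R from 21 -> R from 55

In-order: [2, 7, 12, 21, 55, 79]


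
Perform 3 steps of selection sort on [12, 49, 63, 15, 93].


Initial: [12, 49, 63, 15, 93]
Step 1: min=12 at 0
  Swap: [12, 49, 63, 15, 93]
Step 2: min=15 at 3
  Swap: [12, 15, 63, 49, 93]
Step 3: min=49 at 3
  Swap: [12, 15, 49, 63, 93]

After 3 steps: [12, 15, 49, 63, 93]


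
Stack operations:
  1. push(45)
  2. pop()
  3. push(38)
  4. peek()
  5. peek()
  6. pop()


push(45) -> [45]
pop()->45, []
push(38) -> [38]
peek()->38
peek()->38
pop()->38, []

Final stack: []


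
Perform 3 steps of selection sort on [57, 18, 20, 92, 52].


Initial: [57, 18, 20, 92, 52]
Step 1: min=18 at 1
  Swap: [18, 57, 20, 92, 52]
Step 2: min=20 at 2
  Swap: [18, 20, 57, 92, 52]
Step 3: min=52 at 4
  Swap: [18, 20, 52, 92, 57]

After 3 steps: [18, 20, 52, 92, 57]


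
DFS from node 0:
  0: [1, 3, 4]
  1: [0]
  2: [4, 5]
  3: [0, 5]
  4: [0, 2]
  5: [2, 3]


Visit 0, push [4, 3, 1]
Visit 1, push []
Visit 3, push [5]
Visit 5, push [2]
Visit 2, push [4]
Visit 4, push []

DFS order: [0, 1, 3, 5, 2, 4]


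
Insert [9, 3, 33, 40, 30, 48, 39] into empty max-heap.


Insert 9: [9]
Insert 3: [9, 3]
Insert 33: [33, 3, 9]
Insert 40: [40, 33, 9, 3]
Insert 30: [40, 33, 9, 3, 30]
Insert 48: [48, 33, 40, 3, 30, 9]
Insert 39: [48, 33, 40, 3, 30, 9, 39]

Final heap: [48, 33, 40, 3, 30, 9, 39]


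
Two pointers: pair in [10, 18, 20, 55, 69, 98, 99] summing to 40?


lo=0(10)+hi=6(99)=109
lo=0(10)+hi=5(98)=108
lo=0(10)+hi=4(69)=79
lo=0(10)+hi=3(55)=65
lo=0(10)+hi=2(20)=30
lo=1(18)+hi=2(20)=38

No pair found


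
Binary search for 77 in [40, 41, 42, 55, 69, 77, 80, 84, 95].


Step 1: lo=0, hi=8, mid=4, val=69
Step 2: lo=5, hi=8, mid=6, val=80
Step 3: lo=5, hi=5, mid=5, val=77

Found at index 5


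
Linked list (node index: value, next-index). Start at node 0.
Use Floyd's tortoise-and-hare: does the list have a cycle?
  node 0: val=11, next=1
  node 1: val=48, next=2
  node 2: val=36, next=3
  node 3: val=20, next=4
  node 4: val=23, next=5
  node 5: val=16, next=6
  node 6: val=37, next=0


Floyd's tortoise (slow, +1) and hare (fast, +2):
  init: slow=0, fast=0
  step 1: slow=1, fast=2
  step 2: slow=2, fast=4
  step 3: slow=3, fast=6
  step 4: slow=4, fast=1
  step 5: slow=5, fast=3
  step 6: slow=6, fast=5
  step 7: slow=0, fast=0
  slow == fast at node 0: cycle detected

Cycle: yes


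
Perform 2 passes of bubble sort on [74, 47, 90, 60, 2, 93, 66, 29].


Initial: [74, 47, 90, 60, 2, 93, 66, 29]
Pass 1: [47, 74, 60, 2, 90, 66, 29, 93] (5 swaps)
Pass 2: [47, 60, 2, 74, 66, 29, 90, 93] (4 swaps)

After 2 passes: [47, 60, 2, 74, 66, 29, 90, 93]


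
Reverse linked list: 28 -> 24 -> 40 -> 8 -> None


Step 1: curr=28, set curr.next=prev(None) | reversed so far: 28
Step 2: curr=24, set curr.next=prev(28) | reversed so far: 24 -> 28
Step 3: curr=40, set curr.next=prev(24) | reversed so far: 40 -> 24 -> 28
Step 4: curr=8, set curr.next=prev(40) | reversed so far: 8 -> 40 -> 24 -> 28

8 -> 40 -> 24 -> 28 -> None


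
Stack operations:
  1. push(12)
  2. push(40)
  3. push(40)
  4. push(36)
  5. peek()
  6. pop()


push(12) -> [12]
push(40) -> [12, 40]
push(40) -> [12, 40, 40]
push(36) -> [12, 40, 40, 36]
peek()->36
pop()->36, [12, 40, 40]

Final stack: [12, 40, 40]


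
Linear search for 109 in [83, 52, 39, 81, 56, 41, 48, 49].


i=0: 83!=109
i=1: 52!=109
i=2: 39!=109
i=3: 81!=109
i=4: 56!=109
i=5: 41!=109
i=6: 48!=109
i=7: 49!=109

Not found, 8 comps


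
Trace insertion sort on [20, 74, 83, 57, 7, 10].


Initial: [20, 74, 83, 57, 7, 10]
Insert 74: [20, 74, 83, 57, 7, 10]
Insert 83: [20, 74, 83, 57, 7, 10]
Insert 57: [20, 57, 74, 83, 7, 10]
Insert 7: [7, 20, 57, 74, 83, 10]
Insert 10: [7, 10, 20, 57, 74, 83]

Sorted: [7, 10, 20, 57, 74, 83]


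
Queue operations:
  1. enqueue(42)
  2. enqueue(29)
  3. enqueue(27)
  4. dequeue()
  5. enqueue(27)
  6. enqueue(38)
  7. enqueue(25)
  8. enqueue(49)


enqueue(42) -> [42]
enqueue(29) -> [42, 29]
enqueue(27) -> [42, 29, 27]
dequeue()->42, [29, 27]
enqueue(27) -> [29, 27, 27]
enqueue(38) -> [29, 27, 27, 38]
enqueue(25) -> [29, 27, 27, 38, 25]
enqueue(49) -> [29, 27, 27, 38, 25, 49]

Final queue: [29, 27, 27, 38, 25, 49]


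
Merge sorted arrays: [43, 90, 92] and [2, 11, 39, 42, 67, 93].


Take 2 from B
Take 11 from B
Take 39 from B
Take 42 from B
Take 43 from A
Take 67 from B
Take 90 from A
Take 92 from A

Merged: [2, 11, 39, 42, 43, 67, 90, 92, 93]


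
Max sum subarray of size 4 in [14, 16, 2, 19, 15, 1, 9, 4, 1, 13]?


[0:4]: 51
[1:5]: 52
[2:6]: 37
[3:7]: 44
[4:8]: 29
[5:9]: 15
[6:10]: 27

Max: 52 at [1:5]


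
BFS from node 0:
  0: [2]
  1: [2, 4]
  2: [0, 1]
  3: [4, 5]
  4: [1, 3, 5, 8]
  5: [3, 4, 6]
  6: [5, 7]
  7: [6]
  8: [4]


Visit 0, enqueue [2]
Visit 2, enqueue [1]
Visit 1, enqueue [4]
Visit 4, enqueue [3, 5, 8]
Visit 3, enqueue []
Visit 5, enqueue [6]
Visit 8, enqueue []
Visit 6, enqueue [7]
Visit 7, enqueue []

BFS order: [0, 2, 1, 4, 3, 5, 8, 6, 7]


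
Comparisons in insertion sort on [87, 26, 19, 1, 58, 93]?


Algorithm: insertion sort
Input: [87, 26, 19, 1, 58, 93]
Sorted: [1, 19, 26, 58, 87, 93]

9


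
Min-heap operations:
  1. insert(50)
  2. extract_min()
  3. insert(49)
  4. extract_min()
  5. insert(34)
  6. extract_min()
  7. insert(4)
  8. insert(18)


insert(50) -> [50]
extract_min()->50, []
insert(49) -> [49]
extract_min()->49, []
insert(34) -> [34]
extract_min()->34, []
insert(4) -> [4]
insert(18) -> [4, 18]

Final heap: [4, 18]


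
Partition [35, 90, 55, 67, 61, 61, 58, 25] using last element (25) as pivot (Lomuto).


Pivot: 25
Place pivot at 0: [25, 90, 55, 67, 61, 61, 58, 35]

Partitioned: [25, 90, 55, 67, 61, 61, 58, 35]


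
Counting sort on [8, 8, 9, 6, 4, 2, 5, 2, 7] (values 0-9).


Input: [8, 8, 9, 6, 4, 2, 5, 2, 7]
Counts: [0, 0, 2, 0, 1, 1, 1, 1, 2, 1]

Sorted: [2, 2, 4, 5, 6, 7, 8, 8, 9]


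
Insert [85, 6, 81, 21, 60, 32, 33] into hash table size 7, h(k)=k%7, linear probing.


Insert 85: h=1 -> slot 1
Insert 6: h=6 -> slot 6
Insert 81: h=4 -> slot 4
Insert 21: h=0 -> slot 0
Insert 60: h=4, 1 probes -> slot 5
Insert 32: h=4, 5 probes -> slot 2
Insert 33: h=5, 5 probes -> slot 3

Table: [21, 85, 32, 33, 81, 60, 6]


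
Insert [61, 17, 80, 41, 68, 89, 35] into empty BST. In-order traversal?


Insert 61: root
Insert 17: L from 61
Insert 80: R from 61
Insert 41: L from 61 -> R from 17
Insert 68: R from 61 -> L from 80
Insert 89: R from 61 -> R from 80
Insert 35: L from 61 -> R from 17 -> L from 41

In-order: [17, 35, 41, 61, 68, 80, 89]


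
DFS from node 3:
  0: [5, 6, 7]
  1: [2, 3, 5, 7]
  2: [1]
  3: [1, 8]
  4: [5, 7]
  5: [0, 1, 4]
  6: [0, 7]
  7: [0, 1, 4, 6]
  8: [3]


Visit 3, push [8, 1]
Visit 1, push [7, 5, 2]
Visit 2, push []
Visit 5, push [4, 0]
Visit 0, push [7, 6]
Visit 6, push [7]
Visit 7, push [4]
Visit 4, push []
Visit 8, push []

DFS order: [3, 1, 2, 5, 0, 6, 7, 4, 8]


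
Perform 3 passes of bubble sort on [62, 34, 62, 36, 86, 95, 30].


Initial: [62, 34, 62, 36, 86, 95, 30]
Pass 1: [34, 62, 36, 62, 86, 30, 95] (3 swaps)
Pass 2: [34, 36, 62, 62, 30, 86, 95] (2 swaps)
Pass 3: [34, 36, 62, 30, 62, 86, 95] (1 swaps)

After 3 passes: [34, 36, 62, 30, 62, 86, 95]


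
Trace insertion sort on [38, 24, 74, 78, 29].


Initial: [38, 24, 74, 78, 29]
Insert 24: [24, 38, 74, 78, 29]
Insert 74: [24, 38, 74, 78, 29]
Insert 78: [24, 38, 74, 78, 29]
Insert 29: [24, 29, 38, 74, 78]

Sorted: [24, 29, 38, 74, 78]


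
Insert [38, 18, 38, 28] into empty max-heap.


Insert 38: [38]
Insert 18: [38, 18]
Insert 38: [38, 18, 38]
Insert 28: [38, 28, 38, 18]

Final heap: [38, 28, 38, 18]


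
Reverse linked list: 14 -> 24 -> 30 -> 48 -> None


Step 1: curr=14, set curr.next=prev(None) | reversed so far: 14
Step 2: curr=24, set curr.next=prev(14) | reversed so far: 24 -> 14
Step 3: curr=30, set curr.next=prev(24) | reversed so far: 30 -> 24 -> 14
Step 4: curr=48, set curr.next=prev(30) | reversed so far: 48 -> 30 -> 24 -> 14

48 -> 30 -> 24 -> 14 -> None


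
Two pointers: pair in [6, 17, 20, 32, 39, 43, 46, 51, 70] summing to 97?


lo=0(6)+hi=8(70)=76
lo=1(17)+hi=8(70)=87
lo=2(20)+hi=8(70)=90
lo=3(32)+hi=8(70)=102
lo=3(32)+hi=7(51)=83
lo=4(39)+hi=7(51)=90
lo=5(43)+hi=7(51)=94
lo=6(46)+hi=7(51)=97

Yes: 46+51=97


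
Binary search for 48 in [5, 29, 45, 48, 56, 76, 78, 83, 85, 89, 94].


Step 1: lo=0, hi=10, mid=5, val=76
Step 2: lo=0, hi=4, mid=2, val=45
Step 3: lo=3, hi=4, mid=3, val=48

Found at index 3


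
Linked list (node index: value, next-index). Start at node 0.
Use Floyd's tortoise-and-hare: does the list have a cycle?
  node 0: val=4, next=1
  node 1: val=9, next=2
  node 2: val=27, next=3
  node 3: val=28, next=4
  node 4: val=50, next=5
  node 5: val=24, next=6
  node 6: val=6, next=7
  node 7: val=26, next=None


Floyd's tortoise (slow, +1) and hare (fast, +2):
  init: slow=0, fast=0
  step 1: slow=1, fast=2
  step 2: slow=2, fast=4
  step 3: slow=3, fast=6
  step 4: fast 6->7->None, no cycle

Cycle: no


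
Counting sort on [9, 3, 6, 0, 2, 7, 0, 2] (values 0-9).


Input: [9, 3, 6, 0, 2, 7, 0, 2]
Counts: [2, 0, 2, 1, 0, 0, 1, 1, 0, 1]

Sorted: [0, 0, 2, 2, 3, 6, 7, 9]


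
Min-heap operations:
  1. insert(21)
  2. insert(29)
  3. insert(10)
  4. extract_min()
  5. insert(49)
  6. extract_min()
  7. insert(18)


insert(21) -> [21]
insert(29) -> [21, 29]
insert(10) -> [10, 29, 21]
extract_min()->10, [21, 29]
insert(49) -> [21, 29, 49]
extract_min()->21, [29, 49]
insert(18) -> [18, 49, 29]

Final heap: [18, 49, 29]


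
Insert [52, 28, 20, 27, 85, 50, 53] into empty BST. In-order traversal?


Insert 52: root
Insert 28: L from 52
Insert 20: L from 52 -> L from 28
Insert 27: L from 52 -> L from 28 -> R from 20
Insert 85: R from 52
Insert 50: L from 52 -> R from 28
Insert 53: R from 52 -> L from 85

In-order: [20, 27, 28, 50, 52, 53, 85]


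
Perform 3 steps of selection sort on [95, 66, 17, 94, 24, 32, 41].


Initial: [95, 66, 17, 94, 24, 32, 41]
Step 1: min=17 at 2
  Swap: [17, 66, 95, 94, 24, 32, 41]
Step 2: min=24 at 4
  Swap: [17, 24, 95, 94, 66, 32, 41]
Step 3: min=32 at 5
  Swap: [17, 24, 32, 94, 66, 95, 41]

After 3 steps: [17, 24, 32, 94, 66, 95, 41]
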